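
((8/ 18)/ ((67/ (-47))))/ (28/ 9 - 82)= 94/ 23785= 0.00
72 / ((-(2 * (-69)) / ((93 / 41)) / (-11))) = -12276 / 943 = -13.02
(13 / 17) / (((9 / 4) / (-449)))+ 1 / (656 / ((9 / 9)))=-152.60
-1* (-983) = 983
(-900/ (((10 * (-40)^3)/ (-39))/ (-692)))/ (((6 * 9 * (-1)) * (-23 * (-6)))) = -2249/ 441600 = -0.01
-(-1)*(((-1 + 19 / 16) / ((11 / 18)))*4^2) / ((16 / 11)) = 27 / 8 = 3.38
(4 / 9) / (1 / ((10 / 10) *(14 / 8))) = 7 / 9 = 0.78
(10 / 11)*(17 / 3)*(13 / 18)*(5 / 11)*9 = 5525 / 363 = 15.22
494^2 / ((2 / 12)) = 1464216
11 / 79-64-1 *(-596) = 42039 / 79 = 532.14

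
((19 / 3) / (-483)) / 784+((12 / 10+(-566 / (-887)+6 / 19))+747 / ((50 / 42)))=301362885618841 / 478631941200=629.63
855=855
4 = 4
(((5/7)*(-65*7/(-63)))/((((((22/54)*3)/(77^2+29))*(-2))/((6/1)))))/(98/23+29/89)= -16447.99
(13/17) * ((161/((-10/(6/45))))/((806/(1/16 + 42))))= -108353/1264800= -0.09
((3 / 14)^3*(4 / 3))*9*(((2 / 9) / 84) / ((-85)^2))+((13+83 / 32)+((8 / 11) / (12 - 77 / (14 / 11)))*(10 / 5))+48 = 37649046734833 / 592303650400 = 63.56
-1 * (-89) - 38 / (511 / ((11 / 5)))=226977 / 2555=88.84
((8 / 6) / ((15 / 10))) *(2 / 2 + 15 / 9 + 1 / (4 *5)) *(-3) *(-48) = 347.73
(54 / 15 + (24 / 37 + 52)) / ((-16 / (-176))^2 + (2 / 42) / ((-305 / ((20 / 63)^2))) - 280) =-6401760471414 / 31866367791535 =-0.20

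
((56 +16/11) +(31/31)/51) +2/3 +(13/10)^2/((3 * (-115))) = 125021299/2150500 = 58.14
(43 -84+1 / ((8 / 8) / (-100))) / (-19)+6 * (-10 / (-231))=11237 / 1463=7.68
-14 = -14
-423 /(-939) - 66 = -20517 /313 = -65.55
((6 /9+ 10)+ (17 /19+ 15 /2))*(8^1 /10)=4346 /285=15.25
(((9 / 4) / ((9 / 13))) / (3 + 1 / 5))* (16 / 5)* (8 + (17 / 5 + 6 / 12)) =1547 / 40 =38.68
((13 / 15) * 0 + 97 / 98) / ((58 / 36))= 873 / 1421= 0.61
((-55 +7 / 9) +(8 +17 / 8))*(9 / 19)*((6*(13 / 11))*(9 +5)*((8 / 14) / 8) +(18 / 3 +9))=-771525 / 1672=-461.44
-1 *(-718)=718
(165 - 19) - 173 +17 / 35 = -928 / 35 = -26.51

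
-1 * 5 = -5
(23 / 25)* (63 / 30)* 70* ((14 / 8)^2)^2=1268.40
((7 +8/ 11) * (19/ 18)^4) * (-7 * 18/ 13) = -77540995/ 833976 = -92.98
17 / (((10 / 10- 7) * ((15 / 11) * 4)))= -187 / 360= -0.52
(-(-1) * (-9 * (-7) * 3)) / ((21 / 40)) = 360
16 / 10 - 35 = -167 / 5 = -33.40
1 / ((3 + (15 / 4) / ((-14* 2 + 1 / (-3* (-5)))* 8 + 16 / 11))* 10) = 73264 / 2185545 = 0.03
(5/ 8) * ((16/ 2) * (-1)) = -5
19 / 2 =9.50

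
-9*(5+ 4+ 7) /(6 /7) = -168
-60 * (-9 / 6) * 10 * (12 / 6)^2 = 3600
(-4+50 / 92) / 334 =-159 / 15364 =-0.01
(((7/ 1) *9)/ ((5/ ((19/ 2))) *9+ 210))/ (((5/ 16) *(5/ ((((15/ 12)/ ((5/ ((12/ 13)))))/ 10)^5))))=96957/ 78899762500000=0.00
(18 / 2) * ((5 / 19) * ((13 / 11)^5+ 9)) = 26.78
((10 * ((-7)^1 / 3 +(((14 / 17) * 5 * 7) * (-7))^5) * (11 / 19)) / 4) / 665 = -2238136140417318427 / 3075410262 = -727752055.74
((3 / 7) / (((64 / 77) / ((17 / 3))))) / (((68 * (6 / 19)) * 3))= 209 / 4608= 0.05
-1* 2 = -2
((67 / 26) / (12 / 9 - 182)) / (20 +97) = -67 / 549588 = -0.00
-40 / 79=-0.51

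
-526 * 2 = -1052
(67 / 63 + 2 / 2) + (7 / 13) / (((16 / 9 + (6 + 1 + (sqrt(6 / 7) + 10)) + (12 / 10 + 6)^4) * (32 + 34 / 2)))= 2741186769353958505 / 1328418666345096963 - 31640625 * sqrt(42) / 147602074038344107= 2.06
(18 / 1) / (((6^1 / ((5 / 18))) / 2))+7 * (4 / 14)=3.67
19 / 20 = 0.95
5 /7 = 0.71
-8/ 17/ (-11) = 8/ 187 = 0.04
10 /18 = 5 /9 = 0.56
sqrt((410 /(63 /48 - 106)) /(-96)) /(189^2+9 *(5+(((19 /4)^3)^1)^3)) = 0.00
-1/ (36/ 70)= -35/ 18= -1.94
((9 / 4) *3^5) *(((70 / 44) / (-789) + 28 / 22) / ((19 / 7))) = 112556871 / 439736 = 255.96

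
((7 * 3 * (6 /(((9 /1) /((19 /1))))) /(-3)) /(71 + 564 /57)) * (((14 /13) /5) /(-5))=70756 /1498575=0.05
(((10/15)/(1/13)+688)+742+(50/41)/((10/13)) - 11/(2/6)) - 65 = 1342.25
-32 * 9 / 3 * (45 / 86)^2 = -48600 / 1849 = -26.28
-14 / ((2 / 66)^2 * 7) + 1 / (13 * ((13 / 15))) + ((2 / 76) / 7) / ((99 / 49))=-1384666871 / 635778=-2177.91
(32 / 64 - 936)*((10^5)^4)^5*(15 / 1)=-140325000000000000000000000000000000000000000000000000000000000000000000000000000000000000000000000000000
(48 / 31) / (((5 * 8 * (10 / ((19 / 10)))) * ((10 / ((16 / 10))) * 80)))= 57 / 3875000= 0.00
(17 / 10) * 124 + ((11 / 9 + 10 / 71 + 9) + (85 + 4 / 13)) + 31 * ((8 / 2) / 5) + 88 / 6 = 14368511 / 41535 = 345.94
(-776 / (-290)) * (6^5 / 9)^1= 335232 / 145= 2311.94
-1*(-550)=550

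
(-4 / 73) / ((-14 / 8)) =16 / 511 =0.03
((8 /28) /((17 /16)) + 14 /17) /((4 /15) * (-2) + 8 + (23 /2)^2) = 7800 /997577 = 0.01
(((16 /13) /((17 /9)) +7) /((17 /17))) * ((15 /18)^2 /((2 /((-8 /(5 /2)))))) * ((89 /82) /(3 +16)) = -39605 /81549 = -0.49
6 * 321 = 1926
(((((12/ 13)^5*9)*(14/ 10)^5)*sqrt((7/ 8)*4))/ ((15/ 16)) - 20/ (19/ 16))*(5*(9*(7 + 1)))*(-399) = 2419200 - 2883454243504128*sqrt(14)/ 1160290625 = -6879244.40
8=8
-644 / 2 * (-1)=322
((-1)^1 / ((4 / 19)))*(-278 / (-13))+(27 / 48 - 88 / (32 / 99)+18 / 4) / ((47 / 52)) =-970729 / 2444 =-397.19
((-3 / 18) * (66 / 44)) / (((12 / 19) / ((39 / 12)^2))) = -3211 / 768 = -4.18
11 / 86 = 0.13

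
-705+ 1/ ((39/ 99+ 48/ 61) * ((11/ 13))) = -1673406/ 2377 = -704.00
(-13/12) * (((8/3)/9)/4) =-13/162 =-0.08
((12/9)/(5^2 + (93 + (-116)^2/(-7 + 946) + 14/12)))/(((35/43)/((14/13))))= 215344/16295955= 0.01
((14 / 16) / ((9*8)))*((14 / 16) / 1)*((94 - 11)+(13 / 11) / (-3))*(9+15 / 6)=10.10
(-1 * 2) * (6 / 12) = -1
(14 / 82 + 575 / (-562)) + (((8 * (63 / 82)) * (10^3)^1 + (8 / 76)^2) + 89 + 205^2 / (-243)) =6061.56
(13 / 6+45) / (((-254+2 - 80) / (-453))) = 42733 / 664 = 64.36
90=90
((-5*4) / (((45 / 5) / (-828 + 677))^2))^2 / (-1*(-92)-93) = -207954240400 / 6561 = -31695509.89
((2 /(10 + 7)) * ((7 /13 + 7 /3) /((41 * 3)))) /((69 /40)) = 8960 /5626881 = 0.00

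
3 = 3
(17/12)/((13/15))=85/52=1.63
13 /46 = 0.28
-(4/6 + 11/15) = -7/5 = -1.40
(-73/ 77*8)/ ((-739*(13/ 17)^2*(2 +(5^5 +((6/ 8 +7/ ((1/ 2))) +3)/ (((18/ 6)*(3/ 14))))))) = 3037968/ 546059795281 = 0.00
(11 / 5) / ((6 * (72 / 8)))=11 / 270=0.04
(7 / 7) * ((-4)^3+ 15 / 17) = -1073 / 17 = -63.12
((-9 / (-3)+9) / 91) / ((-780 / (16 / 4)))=-4 / 5915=-0.00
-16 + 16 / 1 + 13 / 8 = 13 / 8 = 1.62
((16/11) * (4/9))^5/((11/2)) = 2147483648/104608905489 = 0.02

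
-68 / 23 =-2.96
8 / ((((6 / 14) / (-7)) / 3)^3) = -941192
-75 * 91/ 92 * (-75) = 5563.86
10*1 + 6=16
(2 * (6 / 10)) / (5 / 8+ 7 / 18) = 432 / 365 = 1.18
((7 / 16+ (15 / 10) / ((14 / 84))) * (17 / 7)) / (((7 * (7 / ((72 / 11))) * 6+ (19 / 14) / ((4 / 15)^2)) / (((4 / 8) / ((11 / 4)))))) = 30804 / 473099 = 0.07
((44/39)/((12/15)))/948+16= 591607/36972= 16.00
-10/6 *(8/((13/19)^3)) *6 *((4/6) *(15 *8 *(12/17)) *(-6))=3160627200/37349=84624.15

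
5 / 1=5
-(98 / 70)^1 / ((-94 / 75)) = 105 / 94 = 1.12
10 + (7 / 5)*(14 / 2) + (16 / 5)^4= 77911 / 625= 124.66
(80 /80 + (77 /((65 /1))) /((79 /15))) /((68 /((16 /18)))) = 148 /9243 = 0.02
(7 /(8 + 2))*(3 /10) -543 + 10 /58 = -1573591 /2900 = -542.62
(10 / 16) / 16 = 5 / 128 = 0.04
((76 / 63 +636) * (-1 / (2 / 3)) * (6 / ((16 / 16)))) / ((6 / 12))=-80288 / 7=-11469.71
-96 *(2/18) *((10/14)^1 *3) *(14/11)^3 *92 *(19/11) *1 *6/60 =-10963456/14641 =-748.82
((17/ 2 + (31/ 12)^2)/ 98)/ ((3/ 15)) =10925/ 14112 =0.77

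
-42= -42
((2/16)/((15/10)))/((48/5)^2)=25/27648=0.00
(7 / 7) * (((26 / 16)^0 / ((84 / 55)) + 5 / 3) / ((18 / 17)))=1105 / 504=2.19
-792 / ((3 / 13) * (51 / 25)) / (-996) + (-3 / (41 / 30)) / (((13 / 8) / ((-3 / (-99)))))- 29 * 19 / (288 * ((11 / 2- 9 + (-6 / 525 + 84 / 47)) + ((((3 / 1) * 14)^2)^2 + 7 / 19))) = 146887759178426896115 / 89121507357290131152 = 1.65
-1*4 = -4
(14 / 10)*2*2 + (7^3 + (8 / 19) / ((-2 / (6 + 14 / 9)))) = 296693 / 855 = 347.01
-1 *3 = -3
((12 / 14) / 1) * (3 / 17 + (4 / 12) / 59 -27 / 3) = -53066 / 7021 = -7.56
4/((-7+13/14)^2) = 784/7225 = 0.11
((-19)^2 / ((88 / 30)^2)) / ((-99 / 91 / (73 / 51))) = -59953075 / 1086096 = -55.20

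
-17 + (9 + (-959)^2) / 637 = 908861 / 637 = 1426.78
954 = 954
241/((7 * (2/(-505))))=-121705/14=-8693.21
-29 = -29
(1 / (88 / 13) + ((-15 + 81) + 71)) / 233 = 12069 / 20504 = 0.59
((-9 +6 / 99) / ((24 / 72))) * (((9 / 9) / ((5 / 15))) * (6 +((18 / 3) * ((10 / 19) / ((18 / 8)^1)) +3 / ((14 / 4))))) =-972320 / 1463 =-664.61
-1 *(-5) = 5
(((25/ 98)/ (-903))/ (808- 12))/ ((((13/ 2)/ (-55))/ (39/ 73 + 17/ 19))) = 1362625/ 317531427486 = 0.00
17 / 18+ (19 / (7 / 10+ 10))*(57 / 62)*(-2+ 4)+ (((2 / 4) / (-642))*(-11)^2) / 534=89469373 / 21255336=4.21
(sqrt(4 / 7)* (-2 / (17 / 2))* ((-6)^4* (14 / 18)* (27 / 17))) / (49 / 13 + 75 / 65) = -6318* sqrt(7) / 289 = -57.84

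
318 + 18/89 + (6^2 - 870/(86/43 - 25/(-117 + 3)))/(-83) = 602708088/1868911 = 322.49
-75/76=-0.99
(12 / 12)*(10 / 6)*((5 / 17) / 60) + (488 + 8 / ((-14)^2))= 14635613 / 29988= 488.05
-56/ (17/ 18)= -1008/ 17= -59.29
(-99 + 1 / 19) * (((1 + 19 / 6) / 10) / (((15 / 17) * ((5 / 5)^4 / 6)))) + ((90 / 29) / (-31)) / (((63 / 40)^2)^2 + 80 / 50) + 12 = -272958259802944 / 1017120308523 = -268.36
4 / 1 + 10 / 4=13 / 2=6.50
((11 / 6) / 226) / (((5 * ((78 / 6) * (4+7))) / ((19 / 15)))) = 19 / 1322100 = 0.00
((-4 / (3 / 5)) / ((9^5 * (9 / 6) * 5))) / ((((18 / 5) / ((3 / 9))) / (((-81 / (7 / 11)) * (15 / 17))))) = 0.00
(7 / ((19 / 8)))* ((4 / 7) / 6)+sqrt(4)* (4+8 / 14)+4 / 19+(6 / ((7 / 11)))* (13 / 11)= 20.78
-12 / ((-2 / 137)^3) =7714059 / 2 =3857029.50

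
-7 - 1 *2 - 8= -17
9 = 9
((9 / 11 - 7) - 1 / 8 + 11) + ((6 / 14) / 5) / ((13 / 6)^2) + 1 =2972919 / 520520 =5.71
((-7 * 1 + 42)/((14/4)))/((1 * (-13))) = -10/13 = -0.77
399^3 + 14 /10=63521200.40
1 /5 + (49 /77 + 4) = 266 /55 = 4.84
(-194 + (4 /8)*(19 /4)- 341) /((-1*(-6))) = -4261 /48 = -88.77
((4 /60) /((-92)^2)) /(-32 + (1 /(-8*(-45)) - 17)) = -3 /18662062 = -0.00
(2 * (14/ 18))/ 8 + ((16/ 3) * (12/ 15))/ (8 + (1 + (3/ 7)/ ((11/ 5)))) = 777/ 1180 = 0.66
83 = 83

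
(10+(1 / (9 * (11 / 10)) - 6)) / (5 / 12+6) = 232 / 363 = 0.64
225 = 225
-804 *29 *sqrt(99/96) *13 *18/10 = -681993 *sqrt(66)/10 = -554053.73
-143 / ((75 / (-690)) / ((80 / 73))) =105248 / 73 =1441.75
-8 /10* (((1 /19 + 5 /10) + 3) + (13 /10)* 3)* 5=-2832 /95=-29.81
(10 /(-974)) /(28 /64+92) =-80 /720273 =-0.00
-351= -351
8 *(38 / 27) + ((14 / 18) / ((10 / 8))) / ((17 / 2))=26008 / 2295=11.33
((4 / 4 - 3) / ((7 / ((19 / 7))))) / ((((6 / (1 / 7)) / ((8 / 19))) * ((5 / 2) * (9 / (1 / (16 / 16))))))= -0.00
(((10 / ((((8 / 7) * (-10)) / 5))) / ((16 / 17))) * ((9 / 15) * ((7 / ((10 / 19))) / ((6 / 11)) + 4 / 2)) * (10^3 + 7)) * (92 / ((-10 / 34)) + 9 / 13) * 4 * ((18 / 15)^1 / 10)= 11545066285179 / 1040000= 11101025.27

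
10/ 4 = 5/ 2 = 2.50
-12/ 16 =-3/ 4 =-0.75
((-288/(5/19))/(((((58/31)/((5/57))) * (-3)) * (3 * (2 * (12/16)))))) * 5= 4960/261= 19.00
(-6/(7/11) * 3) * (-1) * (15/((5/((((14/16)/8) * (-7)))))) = -64.97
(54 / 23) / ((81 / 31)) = 62 / 69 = 0.90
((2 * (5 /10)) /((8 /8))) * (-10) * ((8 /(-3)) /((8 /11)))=110 /3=36.67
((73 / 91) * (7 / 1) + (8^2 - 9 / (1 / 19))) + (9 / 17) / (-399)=-2980037 / 29393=-101.39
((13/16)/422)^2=169/45589504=0.00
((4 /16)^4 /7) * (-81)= -81 /1792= -0.05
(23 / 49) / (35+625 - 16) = 1 / 1372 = 0.00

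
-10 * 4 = -40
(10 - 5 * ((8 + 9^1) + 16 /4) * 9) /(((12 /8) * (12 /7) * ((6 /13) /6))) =-85085 /18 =-4726.94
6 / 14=0.43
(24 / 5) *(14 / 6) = 56 / 5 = 11.20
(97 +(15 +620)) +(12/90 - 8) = 10862/15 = 724.13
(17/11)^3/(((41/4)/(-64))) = -1257728/54571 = -23.05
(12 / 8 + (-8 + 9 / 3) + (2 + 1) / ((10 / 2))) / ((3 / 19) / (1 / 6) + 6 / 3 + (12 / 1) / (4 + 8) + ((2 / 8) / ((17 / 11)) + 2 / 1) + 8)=-18734 / 91145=-0.21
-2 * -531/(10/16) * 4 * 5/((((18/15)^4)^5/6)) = 5626678466796875/1057916215296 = 5318.64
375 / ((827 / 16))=6000 / 827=7.26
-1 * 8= -8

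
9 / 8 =1.12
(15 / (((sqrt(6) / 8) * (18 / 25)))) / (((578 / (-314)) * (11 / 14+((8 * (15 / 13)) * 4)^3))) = -1207251500 * sqrt(6) / 4027159946367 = -0.00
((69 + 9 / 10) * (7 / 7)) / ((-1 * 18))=-233 / 60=-3.88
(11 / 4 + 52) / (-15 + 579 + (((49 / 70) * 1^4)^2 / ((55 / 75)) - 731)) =-12045 / 36593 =-0.33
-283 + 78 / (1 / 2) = -127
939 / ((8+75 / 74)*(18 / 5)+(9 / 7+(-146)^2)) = 1216005 / 27647906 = 0.04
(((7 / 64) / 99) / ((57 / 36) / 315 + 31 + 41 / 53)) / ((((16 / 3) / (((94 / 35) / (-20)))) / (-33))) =470799 / 16298309120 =0.00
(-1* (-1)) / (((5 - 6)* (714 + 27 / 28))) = -28 / 20019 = -0.00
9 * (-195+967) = 6948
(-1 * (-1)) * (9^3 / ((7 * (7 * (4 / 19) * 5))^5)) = 1805076171 / 903920796800000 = 0.00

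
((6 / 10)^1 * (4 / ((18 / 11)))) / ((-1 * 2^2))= -11 / 30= -0.37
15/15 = 1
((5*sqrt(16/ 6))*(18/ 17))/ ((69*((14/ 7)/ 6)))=60*sqrt(6)/ 391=0.38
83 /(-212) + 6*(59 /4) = 18679 /212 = 88.11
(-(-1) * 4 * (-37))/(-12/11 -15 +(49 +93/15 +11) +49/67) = -545380/187347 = -2.91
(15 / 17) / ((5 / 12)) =36 / 17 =2.12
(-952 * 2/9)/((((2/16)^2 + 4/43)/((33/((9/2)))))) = -115275776/8073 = -14279.17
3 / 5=0.60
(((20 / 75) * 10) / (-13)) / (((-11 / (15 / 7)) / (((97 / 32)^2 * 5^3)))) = 5880625 / 128128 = 45.90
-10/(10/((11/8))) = -1.38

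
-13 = -13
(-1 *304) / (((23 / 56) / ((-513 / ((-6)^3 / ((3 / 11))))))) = -121296 / 253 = -479.43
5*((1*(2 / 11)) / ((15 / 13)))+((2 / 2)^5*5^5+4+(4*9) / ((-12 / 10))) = 3099.79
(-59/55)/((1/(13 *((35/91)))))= -59/11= -5.36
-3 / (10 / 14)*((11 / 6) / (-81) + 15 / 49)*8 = -27004 / 2835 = -9.53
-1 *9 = -9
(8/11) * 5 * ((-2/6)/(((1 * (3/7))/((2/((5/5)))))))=-560/99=-5.66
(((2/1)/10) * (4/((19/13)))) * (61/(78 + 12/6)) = 793/1900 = 0.42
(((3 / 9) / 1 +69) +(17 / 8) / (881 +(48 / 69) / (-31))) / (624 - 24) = 0.12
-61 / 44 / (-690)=61 / 30360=0.00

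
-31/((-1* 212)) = 31/212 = 0.15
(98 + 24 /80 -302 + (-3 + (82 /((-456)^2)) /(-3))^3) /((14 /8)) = -5000219547548309467 /37929126941614080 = -131.83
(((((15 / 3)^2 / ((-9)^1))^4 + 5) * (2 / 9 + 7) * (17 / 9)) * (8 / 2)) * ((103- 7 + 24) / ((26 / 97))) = 279294428000 / 177147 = 1576625.22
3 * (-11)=-33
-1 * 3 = -3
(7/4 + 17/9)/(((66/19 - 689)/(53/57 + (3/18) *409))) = -1031887/2813400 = -0.37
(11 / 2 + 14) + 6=51 / 2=25.50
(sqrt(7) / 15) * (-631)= -631 * sqrt(7) / 15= -111.30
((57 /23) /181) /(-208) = -57 /865904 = -0.00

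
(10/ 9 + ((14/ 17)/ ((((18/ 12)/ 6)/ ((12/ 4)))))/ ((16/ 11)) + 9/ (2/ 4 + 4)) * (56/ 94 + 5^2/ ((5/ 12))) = 4316144/ 7191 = 600.21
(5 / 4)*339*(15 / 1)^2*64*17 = 103734000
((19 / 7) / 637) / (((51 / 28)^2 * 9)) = 304 / 2130219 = 0.00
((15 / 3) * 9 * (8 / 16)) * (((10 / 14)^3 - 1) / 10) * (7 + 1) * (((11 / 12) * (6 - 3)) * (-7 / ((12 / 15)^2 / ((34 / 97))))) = 4586175 / 38024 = 120.61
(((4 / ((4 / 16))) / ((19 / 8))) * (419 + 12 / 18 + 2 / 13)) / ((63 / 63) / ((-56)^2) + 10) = 282.82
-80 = -80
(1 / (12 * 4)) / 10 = 1 / 480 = 0.00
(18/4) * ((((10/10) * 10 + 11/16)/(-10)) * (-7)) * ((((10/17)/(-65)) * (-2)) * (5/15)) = 3591/17680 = 0.20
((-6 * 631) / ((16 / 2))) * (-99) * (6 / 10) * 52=7308873 / 5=1461774.60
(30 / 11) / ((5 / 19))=114 / 11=10.36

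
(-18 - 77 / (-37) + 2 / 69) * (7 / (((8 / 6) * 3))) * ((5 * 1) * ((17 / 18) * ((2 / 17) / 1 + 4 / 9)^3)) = -112887616415 / 4840817337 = -23.32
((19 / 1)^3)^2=47045881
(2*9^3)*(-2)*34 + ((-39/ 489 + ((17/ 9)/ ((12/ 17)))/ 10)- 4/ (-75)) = -87266336521/ 880200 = -99143.76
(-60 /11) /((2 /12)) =-360 /11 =-32.73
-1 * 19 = -19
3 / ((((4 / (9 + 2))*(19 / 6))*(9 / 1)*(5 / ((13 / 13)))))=11 / 190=0.06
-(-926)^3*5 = 3970113880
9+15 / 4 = 51 / 4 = 12.75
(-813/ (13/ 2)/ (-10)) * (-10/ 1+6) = -50.03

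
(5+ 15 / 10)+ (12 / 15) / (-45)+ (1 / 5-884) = -394793 / 450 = -877.32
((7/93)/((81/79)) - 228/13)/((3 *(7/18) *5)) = -684134/228501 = -2.99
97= 97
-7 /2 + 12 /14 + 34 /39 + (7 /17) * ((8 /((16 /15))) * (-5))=-79882 /4641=-17.21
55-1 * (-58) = 113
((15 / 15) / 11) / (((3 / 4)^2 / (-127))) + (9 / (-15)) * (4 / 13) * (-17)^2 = -475412 / 6435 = -73.88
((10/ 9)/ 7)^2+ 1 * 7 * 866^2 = 5249692.03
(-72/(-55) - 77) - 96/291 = -405571/5335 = -76.02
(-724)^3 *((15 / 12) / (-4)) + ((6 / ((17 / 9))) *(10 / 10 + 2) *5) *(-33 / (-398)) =401206289425 / 3383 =118594823.95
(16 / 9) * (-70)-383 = -507.44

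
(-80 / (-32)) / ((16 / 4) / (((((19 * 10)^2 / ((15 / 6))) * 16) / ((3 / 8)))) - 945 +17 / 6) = -3465600 / 1306069111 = -0.00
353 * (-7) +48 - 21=-2444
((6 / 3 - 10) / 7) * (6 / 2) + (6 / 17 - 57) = -7149 / 119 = -60.08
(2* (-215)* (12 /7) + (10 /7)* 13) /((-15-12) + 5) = 2515 /77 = 32.66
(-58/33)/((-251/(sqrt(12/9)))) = 116 * sqrt(3)/24849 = 0.01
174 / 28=87 / 14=6.21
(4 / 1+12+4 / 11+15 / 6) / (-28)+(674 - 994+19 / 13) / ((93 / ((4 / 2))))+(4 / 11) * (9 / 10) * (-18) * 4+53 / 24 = -26884601 / 930930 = -28.88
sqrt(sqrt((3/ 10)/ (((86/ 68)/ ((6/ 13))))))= 2795^(3/ 4) *sqrt(3) *34^(1/ 4)/ 2795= 0.58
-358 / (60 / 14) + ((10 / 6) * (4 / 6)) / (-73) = -274457 / 3285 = -83.55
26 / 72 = 13 / 36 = 0.36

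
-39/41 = -0.95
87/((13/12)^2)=12528/169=74.13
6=6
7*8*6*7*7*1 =16464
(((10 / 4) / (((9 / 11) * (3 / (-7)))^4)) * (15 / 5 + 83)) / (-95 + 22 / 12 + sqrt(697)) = -8449736465170 / 50910099183 - 30231615260 * sqrt(697) / 16970033061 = -213.01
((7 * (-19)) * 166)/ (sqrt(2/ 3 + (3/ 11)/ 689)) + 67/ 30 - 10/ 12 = -27030.49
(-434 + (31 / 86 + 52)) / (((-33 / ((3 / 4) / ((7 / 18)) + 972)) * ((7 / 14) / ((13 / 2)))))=1939228785 / 13244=146423.19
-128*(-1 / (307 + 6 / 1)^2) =128 / 97969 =0.00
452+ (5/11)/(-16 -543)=2779343/6149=452.00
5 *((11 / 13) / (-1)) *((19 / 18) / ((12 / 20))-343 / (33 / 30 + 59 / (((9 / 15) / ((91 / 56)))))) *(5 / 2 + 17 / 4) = 21366125 / 2007928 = 10.64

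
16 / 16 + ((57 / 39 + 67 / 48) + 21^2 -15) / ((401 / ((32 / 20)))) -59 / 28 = 1322453 / 2189460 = 0.60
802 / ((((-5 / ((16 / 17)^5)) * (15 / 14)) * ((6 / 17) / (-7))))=41206939648 / 18792225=2192.77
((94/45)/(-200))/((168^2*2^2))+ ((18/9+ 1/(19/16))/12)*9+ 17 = 184669631107/9652608000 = 19.13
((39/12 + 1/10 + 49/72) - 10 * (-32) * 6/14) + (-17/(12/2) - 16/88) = 138.16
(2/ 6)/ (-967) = -1/ 2901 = -0.00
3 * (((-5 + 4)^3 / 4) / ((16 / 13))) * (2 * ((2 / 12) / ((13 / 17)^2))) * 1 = -289 / 832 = -0.35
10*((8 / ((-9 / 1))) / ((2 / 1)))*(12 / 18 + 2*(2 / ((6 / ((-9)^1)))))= 640 / 27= 23.70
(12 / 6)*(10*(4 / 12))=20 / 3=6.67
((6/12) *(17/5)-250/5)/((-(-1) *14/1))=-3.45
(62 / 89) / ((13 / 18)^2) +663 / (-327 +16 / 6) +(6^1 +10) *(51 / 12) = 984801799 / 14634893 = 67.29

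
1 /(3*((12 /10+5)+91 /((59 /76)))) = 295 /109227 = 0.00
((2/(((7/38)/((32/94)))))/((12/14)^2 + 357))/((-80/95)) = -10108/823863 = -0.01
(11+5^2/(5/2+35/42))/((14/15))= 555/28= 19.82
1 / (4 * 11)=1 / 44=0.02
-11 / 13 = -0.85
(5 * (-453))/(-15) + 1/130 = 19631/130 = 151.01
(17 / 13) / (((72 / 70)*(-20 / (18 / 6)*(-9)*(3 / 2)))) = 119 / 8424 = 0.01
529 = 529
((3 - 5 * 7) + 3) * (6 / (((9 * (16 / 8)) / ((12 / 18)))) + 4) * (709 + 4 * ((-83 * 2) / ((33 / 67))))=23242282 / 297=78256.84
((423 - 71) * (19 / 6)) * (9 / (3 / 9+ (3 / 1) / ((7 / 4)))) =210672 / 43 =4899.35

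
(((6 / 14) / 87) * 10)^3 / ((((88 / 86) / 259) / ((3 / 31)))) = 0.00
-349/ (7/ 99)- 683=-39332/ 7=-5618.86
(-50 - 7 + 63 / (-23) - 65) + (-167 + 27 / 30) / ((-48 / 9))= -344431 / 3680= -93.60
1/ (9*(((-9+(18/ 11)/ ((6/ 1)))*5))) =-0.00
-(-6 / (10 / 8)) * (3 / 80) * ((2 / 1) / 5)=9 / 125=0.07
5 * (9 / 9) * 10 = 50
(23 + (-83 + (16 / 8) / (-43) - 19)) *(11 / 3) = -12463 / 43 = -289.84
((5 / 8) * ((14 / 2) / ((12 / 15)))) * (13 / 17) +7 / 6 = 8729 / 1632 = 5.35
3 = 3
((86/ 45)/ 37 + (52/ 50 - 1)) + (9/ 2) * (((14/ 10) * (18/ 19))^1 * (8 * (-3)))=-22642823/ 158175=-143.15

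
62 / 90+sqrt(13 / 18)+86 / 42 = sqrt(26) / 6+862 / 315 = 3.59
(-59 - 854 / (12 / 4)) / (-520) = 0.66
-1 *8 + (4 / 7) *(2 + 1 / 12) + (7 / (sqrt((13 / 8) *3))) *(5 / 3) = -143 / 21 + 70 *sqrt(78) / 117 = -1.53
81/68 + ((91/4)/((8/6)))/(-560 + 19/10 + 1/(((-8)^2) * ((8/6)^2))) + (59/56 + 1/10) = 31475909147/13601352520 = 2.31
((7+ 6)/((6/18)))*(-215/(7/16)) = -134160/7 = -19165.71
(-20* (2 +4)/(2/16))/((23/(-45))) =43200/23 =1878.26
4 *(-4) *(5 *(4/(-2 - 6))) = 40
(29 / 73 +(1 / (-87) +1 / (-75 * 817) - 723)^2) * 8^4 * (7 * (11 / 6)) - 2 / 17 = 11964156448326953369487038 / 435403491880625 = 27478319929.52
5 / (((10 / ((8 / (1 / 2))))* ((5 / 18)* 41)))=144 / 205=0.70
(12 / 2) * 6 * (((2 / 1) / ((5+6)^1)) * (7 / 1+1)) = 576 / 11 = 52.36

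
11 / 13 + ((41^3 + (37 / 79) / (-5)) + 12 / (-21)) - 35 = 68886.18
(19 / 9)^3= 6859 / 729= 9.41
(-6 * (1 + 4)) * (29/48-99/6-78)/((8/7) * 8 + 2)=157745/624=252.80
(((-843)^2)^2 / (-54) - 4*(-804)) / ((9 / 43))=-268098007211 / 6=-44683001201.83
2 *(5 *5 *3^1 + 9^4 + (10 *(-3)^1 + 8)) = 13228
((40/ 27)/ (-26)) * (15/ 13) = -100/ 1521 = -0.07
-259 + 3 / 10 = -2587 / 10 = -258.70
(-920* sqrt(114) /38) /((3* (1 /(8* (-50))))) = 184000* sqrt(114) /57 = 34466.36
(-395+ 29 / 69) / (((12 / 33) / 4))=-299486 / 69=-4340.38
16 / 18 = 8 / 9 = 0.89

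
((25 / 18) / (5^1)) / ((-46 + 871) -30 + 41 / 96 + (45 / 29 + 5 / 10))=2320 / 6660543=0.00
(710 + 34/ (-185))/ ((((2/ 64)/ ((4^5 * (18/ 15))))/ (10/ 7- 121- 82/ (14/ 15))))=-37487410937856/ 6475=-5789561534.80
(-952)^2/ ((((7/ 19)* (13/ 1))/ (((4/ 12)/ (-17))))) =-144704/ 39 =-3710.36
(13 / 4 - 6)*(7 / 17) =-77 / 68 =-1.13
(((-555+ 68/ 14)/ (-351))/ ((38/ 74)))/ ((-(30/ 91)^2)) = -12966317/ 461700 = -28.08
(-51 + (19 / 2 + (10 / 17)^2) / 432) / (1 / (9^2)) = -38186415 / 9248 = -4129.15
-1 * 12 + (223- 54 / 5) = 1001 / 5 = 200.20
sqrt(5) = 2.24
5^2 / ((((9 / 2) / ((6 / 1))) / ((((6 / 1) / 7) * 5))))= 1000 / 7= 142.86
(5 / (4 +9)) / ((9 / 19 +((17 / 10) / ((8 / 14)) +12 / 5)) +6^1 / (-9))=2280 / 30719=0.07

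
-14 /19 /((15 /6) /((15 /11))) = -84 /209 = -0.40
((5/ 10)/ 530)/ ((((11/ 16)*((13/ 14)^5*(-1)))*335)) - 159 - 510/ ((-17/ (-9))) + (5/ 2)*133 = -69977345389817/ 725153793650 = -96.50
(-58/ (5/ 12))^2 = 484416/ 25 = 19376.64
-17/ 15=-1.13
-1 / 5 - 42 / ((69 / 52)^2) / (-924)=-45611 / 261855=-0.17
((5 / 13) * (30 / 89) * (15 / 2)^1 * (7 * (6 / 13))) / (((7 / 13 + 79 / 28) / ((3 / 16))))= 496125 / 2830022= 0.18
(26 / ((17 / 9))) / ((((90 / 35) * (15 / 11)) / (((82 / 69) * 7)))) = 32.66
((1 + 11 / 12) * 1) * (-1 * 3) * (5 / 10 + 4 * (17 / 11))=-3381 / 88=-38.42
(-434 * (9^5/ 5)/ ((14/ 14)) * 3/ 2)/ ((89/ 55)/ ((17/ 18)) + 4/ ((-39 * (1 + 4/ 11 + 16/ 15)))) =-37473380013069/ 8145526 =-4600486.21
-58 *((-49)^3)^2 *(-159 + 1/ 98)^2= -40585693674190469/ 2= -20292846837095234.50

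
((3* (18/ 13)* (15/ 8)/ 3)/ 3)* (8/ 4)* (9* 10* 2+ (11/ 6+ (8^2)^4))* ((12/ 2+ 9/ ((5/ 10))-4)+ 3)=34729213515/ 52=667869490.67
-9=-9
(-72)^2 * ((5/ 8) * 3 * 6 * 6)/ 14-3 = 174939/ 7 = 24991.29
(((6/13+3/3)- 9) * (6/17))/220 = -147/12155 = -0.01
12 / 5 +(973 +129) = 5522 / 5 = 1104.40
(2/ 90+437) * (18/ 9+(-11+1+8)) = 0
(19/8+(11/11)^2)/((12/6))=27/16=1.69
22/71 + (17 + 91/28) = 5839/284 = 20.56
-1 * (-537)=537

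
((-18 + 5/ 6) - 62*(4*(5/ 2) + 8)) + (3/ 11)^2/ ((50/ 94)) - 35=-21199687/ 18150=-1168.03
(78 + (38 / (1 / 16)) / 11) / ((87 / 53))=77698 / 957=81.19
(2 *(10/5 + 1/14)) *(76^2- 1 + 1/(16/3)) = 2679687/112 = 23925.78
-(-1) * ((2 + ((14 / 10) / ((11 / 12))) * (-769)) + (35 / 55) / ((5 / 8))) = -12886 / 11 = -1171.45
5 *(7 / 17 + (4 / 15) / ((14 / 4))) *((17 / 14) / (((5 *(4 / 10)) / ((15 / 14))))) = 1.59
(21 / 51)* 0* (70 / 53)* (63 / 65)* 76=0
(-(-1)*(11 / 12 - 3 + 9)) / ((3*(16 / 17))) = 1411 / 576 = 2.45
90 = 90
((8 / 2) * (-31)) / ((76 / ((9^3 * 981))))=-22169619 / 19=-1166822.05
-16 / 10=-8 / 5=-1.60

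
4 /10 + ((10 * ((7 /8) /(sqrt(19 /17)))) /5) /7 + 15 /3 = sqrt(323) /76 + 27 /5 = 5.64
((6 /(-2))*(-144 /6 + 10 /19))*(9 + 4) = 17394 /19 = 915.47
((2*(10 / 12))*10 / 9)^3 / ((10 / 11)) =6.99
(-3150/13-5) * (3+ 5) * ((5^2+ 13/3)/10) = -226336/39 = -5803.49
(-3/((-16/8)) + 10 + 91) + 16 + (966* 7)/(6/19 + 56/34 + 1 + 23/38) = 9282789/4610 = 2013.62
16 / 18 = 8 / 9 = 0.89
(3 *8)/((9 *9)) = 8/27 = 0.30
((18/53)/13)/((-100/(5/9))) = -1/6890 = -0.00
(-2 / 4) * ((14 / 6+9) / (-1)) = 17 / 3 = 5.67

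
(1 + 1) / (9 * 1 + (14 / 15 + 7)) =15 / 127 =0.12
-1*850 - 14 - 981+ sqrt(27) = -1845+ 3*sqrt(3) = -1839.80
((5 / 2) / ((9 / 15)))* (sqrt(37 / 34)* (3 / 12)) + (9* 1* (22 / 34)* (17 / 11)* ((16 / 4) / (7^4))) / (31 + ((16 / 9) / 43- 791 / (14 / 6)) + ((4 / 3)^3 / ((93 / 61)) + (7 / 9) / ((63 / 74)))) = -647838 / 13199379851 + 25* sqrt(1258) / 816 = 1.09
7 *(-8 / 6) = -28 / 3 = -9.33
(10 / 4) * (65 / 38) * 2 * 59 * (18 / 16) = 172575 / 304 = 567.68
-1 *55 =-55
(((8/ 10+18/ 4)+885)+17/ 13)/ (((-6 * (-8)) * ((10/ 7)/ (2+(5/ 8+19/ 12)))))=81947663/ 1497600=54.72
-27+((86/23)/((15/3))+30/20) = -5693/230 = -24.75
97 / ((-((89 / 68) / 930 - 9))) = 10.78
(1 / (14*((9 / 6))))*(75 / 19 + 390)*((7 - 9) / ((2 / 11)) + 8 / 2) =-2495 / 19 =-131.32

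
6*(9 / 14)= 27 / 7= 3.86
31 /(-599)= -31 /599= -0.05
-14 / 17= -0.82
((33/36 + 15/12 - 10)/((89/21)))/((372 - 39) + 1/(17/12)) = -5593/1009794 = -0.01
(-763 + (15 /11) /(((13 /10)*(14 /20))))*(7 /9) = -762263 /1287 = -592.28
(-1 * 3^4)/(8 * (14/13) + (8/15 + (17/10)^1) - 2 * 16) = 31590/8249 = 3.83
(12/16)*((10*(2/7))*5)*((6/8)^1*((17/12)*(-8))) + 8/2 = -1219/14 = -87.07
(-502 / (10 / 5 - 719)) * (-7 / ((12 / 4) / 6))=-9.80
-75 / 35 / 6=-5 / 14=-0.36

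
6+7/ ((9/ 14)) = 16.89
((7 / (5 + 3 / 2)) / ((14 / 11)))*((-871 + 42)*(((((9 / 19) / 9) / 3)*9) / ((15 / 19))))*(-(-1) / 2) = -9119 / 130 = -70.15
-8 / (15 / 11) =-88 / 15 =-5.87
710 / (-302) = -355 / 151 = -2.35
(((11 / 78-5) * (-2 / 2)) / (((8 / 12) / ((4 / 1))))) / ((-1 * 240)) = -379 / 3120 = -0.12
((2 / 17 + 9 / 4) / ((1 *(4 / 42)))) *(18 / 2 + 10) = 64239 / 136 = 472.35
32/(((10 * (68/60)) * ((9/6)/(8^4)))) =131072/17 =7710.12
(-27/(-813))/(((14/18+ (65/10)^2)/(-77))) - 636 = -267004392/419779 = -636.06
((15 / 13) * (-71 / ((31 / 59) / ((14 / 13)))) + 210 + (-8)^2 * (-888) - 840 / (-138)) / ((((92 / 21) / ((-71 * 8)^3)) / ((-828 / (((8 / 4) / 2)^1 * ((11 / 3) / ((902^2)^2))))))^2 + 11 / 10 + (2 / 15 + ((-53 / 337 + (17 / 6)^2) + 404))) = -450737658448195273033421662103013501982603382349040189440 / 3279128492811289374873720669041745502169309582942935813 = -137.46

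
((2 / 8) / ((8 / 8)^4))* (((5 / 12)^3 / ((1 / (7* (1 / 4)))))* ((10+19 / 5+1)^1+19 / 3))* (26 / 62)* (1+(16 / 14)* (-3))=-1751425 / 2571264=-0.68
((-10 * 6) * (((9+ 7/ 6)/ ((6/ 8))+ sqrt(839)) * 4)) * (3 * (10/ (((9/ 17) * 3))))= -13600 * sqrt(839)/ 3 - 1659200/ 27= -192762.10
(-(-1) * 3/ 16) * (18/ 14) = 27/ 112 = 0.24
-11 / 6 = -1.83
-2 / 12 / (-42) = 1 / 252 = 0.00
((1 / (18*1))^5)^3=1 / 6746640616477458432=0.00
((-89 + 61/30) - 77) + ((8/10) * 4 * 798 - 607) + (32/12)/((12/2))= 160477/90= 1783.08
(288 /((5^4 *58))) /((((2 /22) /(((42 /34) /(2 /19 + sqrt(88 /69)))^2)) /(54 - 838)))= -27320765423789376 /324680615718125 + 129595442030208 *sqrt(1518) /324680615718125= -68.60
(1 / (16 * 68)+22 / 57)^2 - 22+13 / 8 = -77786265167 / 3845984256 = -20.23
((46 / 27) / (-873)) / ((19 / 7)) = -322 / 447849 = -0.00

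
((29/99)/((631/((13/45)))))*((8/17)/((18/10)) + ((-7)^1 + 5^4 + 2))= 7155460/86019813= 0.08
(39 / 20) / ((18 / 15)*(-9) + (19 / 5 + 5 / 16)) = -156 / 535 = -0.29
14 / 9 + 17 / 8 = 3.68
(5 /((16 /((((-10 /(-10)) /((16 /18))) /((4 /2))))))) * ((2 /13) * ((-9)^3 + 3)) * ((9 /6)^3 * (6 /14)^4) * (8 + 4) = -107173935 /3995264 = -26.83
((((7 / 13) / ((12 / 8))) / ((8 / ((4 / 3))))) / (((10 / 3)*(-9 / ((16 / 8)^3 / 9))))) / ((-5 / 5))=28 / 15795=0.00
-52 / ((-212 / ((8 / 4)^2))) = 52 / 53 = 0.98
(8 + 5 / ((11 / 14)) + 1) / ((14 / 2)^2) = 169 / 539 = 0.31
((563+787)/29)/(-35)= -270/203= -1.33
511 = 511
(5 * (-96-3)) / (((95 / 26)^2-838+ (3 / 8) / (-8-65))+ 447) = 16284840 / 12424331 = 1.31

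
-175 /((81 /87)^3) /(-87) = 147175 /59049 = 2.49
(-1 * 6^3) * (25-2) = -4968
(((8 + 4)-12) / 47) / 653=0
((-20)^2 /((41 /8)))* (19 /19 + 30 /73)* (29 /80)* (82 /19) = 238960 /1387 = 172.29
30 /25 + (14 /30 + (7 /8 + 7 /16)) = 143 /48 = 2.98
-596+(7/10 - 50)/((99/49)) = -614197/990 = -620.40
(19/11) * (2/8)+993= 43711/44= 993.43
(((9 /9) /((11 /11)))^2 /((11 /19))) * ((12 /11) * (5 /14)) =570 /847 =0.67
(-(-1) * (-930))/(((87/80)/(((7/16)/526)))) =-5425/7627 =-0.71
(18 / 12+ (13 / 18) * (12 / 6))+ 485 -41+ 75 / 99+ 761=239323 / 198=1208.70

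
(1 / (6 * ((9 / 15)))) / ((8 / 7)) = 35 / 144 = 0.24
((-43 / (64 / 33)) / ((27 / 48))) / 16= -2.46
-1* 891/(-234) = 99/26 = 3.81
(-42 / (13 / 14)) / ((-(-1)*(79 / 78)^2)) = -275184 / 6241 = -44.09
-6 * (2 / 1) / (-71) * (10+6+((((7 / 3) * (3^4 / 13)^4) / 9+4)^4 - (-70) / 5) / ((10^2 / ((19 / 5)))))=921010958544275139835454482743 / 5905572406500721088875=155956255.41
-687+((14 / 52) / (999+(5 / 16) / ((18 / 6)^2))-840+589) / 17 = -22311401986 / 31793281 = -701.76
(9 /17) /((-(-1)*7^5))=9 /285719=0.00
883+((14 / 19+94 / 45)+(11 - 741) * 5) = -2363369 / 855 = -2764.17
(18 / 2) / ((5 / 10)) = 18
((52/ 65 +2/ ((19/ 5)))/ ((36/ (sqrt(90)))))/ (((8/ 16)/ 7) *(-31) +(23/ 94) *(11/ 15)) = -20727 *sqrt(10)/ 381596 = -0.17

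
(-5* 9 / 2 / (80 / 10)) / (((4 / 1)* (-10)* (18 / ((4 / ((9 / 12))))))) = 0.02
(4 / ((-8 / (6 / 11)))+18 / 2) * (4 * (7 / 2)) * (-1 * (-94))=126336 / 11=11485.09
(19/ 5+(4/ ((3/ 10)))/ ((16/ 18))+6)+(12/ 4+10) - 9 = 144/ 5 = 28.80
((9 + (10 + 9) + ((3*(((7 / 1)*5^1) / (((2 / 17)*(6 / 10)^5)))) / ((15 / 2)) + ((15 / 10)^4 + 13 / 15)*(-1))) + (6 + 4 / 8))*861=1342230.66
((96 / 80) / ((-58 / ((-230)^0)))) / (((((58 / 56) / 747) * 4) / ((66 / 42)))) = -24651 / 4205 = -5.86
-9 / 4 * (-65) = 585 / 4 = 146.25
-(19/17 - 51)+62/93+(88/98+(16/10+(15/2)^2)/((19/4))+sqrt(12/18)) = sqrt(6)/3+15105113/237405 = 64.44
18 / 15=6 / 5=1.20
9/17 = 0.53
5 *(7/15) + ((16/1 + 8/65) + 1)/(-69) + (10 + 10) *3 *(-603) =-162257948/4485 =-36177.91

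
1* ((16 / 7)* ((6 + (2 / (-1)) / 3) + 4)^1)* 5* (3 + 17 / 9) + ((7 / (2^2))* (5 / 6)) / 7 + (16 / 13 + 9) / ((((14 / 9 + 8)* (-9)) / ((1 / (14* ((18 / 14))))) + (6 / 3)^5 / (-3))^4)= 12506029370488848433 / 23972155513383168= 521.69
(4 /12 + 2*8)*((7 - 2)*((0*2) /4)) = 0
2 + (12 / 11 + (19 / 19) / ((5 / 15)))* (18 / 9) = 112 / 11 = 10.18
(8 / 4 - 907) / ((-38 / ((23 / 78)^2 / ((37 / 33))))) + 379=380.85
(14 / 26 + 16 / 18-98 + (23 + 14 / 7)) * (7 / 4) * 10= -146545 / 117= -1252.52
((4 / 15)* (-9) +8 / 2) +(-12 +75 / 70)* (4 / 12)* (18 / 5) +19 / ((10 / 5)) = -141 / 70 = -2.01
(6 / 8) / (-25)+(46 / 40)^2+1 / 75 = 1567 / 1200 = 1.31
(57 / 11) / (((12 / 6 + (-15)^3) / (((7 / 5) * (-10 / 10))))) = 399 / 185515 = 0.00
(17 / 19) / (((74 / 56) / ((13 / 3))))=6188 / 2109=2.93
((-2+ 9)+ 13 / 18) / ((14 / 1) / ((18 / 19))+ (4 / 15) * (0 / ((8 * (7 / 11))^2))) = 139 / 266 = 0.52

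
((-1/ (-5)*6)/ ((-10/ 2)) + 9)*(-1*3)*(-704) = 462528/ 25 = 18501.12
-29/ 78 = -0.37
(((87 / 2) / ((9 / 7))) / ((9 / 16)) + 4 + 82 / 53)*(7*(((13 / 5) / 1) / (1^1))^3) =289155958 / 35775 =8082.63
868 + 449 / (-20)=16911 / 20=845.55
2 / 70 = 1 / 35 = 0.03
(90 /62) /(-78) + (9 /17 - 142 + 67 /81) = -156115451 /1109862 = -140.66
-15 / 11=-1.36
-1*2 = -2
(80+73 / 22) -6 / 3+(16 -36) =1349 / 22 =61.32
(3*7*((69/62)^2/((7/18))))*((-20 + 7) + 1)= -771282/961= -802.58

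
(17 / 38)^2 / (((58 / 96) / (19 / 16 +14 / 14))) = 30345 / 41876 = 0.72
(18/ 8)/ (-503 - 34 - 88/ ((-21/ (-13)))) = -189/ 49684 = -0.00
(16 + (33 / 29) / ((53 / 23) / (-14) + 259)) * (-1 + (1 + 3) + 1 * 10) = 502875178 / 2417005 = 208.06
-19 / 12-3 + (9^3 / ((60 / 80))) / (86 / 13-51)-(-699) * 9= 43375517 / 6924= 6264.52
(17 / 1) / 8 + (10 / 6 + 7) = 10.79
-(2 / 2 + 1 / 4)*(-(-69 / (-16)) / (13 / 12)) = 1035 / 208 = 4.98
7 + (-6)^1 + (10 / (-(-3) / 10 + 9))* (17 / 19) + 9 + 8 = 33506 / 1767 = 18.96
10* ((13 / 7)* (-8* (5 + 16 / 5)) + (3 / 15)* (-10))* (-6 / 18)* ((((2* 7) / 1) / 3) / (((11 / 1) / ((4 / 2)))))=3152 / 9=350.22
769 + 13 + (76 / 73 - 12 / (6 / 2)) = 56870 / 73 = 779.04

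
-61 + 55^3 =166314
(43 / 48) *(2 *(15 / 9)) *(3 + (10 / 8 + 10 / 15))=12685 / 864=14.68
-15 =-15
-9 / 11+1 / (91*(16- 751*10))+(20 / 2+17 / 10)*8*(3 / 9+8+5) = 9355726915 / 7501494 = 1247.18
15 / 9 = 5 / 3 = 1.67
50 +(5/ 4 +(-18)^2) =1501/ 4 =375.25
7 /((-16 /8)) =-7 /2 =-3.50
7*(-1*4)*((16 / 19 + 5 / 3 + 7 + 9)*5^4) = -18462500 / 57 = -323903.51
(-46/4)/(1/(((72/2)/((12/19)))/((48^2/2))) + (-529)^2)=-437/10634726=-0.00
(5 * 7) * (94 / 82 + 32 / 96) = 6370 / 123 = 51.79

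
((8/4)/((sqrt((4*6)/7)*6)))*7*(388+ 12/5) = 3416*sqrt(42)/45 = 491.96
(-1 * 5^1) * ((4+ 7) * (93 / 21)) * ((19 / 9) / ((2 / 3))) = -32395 / 42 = -771.31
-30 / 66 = -5 / 11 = -0.45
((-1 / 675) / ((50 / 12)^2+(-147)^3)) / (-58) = -2 / 248720391525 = -0.00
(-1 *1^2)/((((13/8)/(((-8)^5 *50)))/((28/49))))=52428800/91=576140.66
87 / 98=0.89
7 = 7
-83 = -83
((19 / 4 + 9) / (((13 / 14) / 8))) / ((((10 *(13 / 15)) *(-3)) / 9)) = -6930 / 169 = -41.01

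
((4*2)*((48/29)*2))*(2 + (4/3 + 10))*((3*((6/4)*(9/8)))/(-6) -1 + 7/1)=52800/29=1820.69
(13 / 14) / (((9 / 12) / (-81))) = -702 / 7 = -100.29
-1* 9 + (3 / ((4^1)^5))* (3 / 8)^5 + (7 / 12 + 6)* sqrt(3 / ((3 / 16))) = 1744832651 / 100663296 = 17.33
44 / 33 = 4 / 3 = 1.33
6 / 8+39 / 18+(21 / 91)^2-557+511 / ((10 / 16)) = 2672599 / 10140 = 263.57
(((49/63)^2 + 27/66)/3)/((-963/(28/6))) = -0.00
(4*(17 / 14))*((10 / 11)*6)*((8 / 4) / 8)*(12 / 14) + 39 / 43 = 152601 / 23177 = 6.58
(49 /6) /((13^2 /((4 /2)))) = 49 /507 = 0.10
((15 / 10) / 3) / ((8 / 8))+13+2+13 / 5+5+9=321 / 10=32.10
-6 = -6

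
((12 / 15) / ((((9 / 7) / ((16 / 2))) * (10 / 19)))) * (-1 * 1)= -2128 / 225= -9.46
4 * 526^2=1106704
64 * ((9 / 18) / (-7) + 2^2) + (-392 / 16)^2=23847 / 28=851.68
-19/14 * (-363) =6897/14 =492.64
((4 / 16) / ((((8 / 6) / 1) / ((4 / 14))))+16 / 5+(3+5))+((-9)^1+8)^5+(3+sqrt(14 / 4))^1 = sqrt(14) / 2+3711 / 280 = 15.12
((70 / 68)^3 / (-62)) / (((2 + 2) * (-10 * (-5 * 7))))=-245 / 19494784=-0.00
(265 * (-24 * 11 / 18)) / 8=-2915 / 6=-485.83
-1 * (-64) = 64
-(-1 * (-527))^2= -277729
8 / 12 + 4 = 4.67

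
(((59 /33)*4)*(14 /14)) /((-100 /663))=-13039 /275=-47.41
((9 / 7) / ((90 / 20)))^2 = 4 / 49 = 0.08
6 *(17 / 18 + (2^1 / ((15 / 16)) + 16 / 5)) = 113 / 3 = 37.67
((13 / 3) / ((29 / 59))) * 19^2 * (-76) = -21043412 / 87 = -241878.30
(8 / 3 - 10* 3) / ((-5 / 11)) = 902 / 15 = 60.13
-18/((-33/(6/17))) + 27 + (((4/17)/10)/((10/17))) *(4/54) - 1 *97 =-8811076/126225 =-69.80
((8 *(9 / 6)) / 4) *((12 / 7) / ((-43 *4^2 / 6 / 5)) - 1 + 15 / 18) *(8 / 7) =-1744 / 2107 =-0.83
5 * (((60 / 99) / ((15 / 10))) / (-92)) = -50 / 2277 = -0.02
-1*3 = -3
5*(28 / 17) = 140 / 17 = 8.24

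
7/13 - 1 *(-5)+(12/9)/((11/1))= 2428/429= 5.66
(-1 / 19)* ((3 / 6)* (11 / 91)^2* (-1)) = 121 / 314678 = 0.00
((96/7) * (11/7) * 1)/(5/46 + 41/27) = 1311552/99029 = 13.24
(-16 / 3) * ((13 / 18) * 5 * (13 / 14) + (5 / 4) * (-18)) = 19300 / 189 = 102.12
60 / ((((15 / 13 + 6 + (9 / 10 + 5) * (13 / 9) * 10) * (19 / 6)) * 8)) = 0.03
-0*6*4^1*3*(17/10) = 0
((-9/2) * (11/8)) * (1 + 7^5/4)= -1664289/64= -26004.52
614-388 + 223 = 449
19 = 19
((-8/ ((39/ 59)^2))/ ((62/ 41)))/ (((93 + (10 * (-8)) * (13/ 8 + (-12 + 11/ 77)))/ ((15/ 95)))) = -0.00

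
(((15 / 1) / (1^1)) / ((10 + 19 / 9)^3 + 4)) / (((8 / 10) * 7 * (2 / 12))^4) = 110716875 / 9972371024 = 0.01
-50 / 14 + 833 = 829.43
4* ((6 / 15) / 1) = 8 / 5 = 1.60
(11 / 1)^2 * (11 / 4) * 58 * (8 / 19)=154396 / 19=8126.11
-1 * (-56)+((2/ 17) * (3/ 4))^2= 64745/ 1156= 56.01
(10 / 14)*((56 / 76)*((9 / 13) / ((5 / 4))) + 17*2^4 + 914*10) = 6723.15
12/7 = 1.71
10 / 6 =5 / 3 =1.67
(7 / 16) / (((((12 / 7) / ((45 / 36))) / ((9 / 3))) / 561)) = 137445 / 256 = 536.89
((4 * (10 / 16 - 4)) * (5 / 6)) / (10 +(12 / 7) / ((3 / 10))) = -63 / 88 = -0.72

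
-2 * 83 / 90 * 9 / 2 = -83 / 10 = -8.30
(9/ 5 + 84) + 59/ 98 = 42337/ 490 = 86.40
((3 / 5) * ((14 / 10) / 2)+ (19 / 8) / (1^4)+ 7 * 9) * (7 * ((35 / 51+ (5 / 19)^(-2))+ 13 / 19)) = 35280108017 / 4845000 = 7281.76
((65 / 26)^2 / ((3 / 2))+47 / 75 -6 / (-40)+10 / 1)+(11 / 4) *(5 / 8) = 39989 / 2400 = 16.66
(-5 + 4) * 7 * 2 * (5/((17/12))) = -840/17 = -49.41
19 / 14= 1.36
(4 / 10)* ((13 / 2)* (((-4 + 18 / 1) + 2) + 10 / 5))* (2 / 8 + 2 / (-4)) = -117 / 10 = -11.70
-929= -929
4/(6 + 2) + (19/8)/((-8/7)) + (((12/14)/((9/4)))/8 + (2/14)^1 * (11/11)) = -1865/1344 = -1.39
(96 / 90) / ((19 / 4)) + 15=4339 / 285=15.22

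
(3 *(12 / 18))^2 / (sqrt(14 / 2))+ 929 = 4 *sqrt(7) / 7+ 929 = 930.51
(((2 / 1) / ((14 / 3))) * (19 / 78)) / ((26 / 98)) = 133 / 338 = 0.39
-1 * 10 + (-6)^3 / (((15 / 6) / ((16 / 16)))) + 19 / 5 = -463 / 5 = -92.60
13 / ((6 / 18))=39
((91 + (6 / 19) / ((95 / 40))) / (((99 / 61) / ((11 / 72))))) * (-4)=-2006839 / 58482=-34.32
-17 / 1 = -17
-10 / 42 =-5 / 21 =-0.24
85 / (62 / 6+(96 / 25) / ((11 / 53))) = 70125 / 23789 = 2.95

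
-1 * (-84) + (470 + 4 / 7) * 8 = 26940 / 7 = 3848.57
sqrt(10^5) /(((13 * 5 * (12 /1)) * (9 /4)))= 20 * sqrt(10) /351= 0.18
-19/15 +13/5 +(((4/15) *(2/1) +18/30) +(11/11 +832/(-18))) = -1924/45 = -42.76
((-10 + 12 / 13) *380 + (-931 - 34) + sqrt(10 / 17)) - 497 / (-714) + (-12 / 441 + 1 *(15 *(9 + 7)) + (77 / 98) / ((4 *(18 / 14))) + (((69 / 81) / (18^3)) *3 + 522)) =-1037716750633 / 284196276 + sqrt(170) / 17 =-3650.64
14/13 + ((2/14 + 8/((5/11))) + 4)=10383/455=22.82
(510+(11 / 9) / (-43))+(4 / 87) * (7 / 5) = 28620667 / 56115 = 510.04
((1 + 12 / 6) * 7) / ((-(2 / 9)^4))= -137781 / 16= -8611.31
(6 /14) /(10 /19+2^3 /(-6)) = -171 /322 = -0.53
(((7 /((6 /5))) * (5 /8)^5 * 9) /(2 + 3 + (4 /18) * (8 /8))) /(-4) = -2953125 /12320768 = -0.24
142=142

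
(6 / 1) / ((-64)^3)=-3 / 131072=-0.00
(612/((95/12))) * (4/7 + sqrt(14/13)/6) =1224 * sqrt(182)/1235 + 29376/665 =57.55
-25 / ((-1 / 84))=2100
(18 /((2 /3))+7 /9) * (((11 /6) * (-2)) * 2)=-5500 /27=-203.70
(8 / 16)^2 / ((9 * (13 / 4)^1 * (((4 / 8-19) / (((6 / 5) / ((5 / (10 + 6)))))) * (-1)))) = 64 / 36075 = 0.00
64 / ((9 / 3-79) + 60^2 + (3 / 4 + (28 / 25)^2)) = 160000 / 8815011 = 0.02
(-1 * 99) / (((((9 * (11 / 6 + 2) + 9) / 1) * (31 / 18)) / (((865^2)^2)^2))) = -372344806261561295714062500 / 899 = -414176647676931363419424.40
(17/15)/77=17/1155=0.01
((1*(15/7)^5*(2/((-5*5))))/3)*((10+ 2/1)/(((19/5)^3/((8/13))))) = -243000000/1498629769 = -0.16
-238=-238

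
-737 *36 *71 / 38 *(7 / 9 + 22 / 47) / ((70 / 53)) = -46761.97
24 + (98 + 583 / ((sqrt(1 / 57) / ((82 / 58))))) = 122 + 23903* sqrt(57) / 29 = 6344.89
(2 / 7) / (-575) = -0.00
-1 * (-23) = 23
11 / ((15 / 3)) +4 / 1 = 31 / 5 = 6.20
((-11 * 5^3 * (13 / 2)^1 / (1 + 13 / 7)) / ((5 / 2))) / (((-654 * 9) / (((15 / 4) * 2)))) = 25025 / 15696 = 1.59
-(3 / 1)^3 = -27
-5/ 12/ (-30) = 1/ 72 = 0.01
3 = 3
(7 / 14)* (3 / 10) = 3 / 20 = 0.15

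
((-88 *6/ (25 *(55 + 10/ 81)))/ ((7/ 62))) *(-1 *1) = 2651616/ 781375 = 3.39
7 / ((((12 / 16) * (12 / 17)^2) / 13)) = 243.51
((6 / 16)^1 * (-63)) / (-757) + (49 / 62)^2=3816743 / 5819816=0.66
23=23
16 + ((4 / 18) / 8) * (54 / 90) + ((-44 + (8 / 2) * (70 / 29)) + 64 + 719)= 1330529 / 1740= 764.67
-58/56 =-29/28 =-1.04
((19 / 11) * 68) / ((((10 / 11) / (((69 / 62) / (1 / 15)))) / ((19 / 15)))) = 423453 / 155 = 2731.95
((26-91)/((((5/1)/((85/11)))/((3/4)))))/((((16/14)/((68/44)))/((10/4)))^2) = -1173592875/1362944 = -861.07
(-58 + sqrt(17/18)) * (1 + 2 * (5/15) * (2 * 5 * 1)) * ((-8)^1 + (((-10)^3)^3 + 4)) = 1334000005336/3 - 11500000046 * sqrt(34)/9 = 437216007661.01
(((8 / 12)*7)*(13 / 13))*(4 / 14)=4 / 3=1.33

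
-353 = -353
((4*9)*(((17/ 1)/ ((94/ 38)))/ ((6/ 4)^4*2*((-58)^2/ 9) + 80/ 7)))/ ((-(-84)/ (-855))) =-0.66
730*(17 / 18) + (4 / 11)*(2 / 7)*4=478073 / 693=689.86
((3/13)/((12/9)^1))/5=9/260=0.03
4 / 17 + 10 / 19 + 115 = 37391 / 323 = 115.76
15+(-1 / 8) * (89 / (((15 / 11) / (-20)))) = 178.17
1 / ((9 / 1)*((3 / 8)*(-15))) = -0.02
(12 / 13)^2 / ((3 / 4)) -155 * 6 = -156978 / 169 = -928.86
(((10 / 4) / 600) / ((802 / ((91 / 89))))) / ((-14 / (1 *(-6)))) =13 / 5710240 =0.00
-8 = -8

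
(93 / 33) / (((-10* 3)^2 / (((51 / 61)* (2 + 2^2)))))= 527 / 33550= 0.02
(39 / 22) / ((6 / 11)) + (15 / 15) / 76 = 62 / 19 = 3.26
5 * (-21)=-105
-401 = -401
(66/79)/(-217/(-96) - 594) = -6336/4487753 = -0.00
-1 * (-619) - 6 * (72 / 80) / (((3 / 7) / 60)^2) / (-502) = 208289 / 251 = 829.84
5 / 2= 2.50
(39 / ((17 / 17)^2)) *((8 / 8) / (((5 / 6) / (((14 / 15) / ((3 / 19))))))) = 6916 / 25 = 276.64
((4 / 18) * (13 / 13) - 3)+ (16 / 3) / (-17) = -3.09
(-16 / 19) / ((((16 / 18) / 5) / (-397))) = 35730 / 19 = 1880.53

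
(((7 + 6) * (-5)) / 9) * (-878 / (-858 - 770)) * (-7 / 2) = 199745 / 14652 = 13.63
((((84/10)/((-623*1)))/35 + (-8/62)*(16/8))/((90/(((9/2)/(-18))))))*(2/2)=62393/86908500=0.00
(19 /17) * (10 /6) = 95 /51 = 1.86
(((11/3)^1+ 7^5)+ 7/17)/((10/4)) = 342946/51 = 6724.43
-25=-25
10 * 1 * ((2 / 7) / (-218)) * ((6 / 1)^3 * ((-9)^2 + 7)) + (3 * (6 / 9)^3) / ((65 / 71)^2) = -7197021736 / 29013075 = -248.06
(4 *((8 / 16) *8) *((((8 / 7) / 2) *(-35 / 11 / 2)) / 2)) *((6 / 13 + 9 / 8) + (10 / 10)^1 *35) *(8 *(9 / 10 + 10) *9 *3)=-89584920 / 143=-626467.97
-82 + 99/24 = -623/8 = -77.88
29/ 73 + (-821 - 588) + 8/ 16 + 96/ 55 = -1406.36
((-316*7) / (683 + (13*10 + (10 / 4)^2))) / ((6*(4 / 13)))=-14378 / 9831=-1.46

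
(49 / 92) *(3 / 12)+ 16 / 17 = 6721 / 6256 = 1.07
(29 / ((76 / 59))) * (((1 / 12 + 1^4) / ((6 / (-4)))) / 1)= -22243 / 1368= -16.26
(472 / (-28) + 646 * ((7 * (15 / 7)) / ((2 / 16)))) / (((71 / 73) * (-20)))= -19802053 / 4970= -3984.32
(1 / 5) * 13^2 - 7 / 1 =26.80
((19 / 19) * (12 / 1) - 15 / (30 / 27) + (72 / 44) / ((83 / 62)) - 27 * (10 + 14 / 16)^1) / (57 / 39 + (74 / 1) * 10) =-9302215 / 23467752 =-0.40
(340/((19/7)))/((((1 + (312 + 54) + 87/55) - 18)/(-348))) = -22776600/183179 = -124.34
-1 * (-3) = 3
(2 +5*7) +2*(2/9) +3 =364/9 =40.44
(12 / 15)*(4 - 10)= -24 / 5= -4.80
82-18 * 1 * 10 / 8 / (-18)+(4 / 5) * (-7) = 1553 / 20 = 77.65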